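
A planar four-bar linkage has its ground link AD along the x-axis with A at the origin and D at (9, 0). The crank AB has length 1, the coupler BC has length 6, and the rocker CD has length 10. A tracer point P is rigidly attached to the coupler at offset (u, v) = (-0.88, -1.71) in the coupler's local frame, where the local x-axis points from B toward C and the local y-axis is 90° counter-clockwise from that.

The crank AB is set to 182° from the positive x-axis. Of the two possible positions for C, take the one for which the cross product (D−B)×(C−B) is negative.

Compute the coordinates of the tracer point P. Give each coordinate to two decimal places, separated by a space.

A=(0,0), D=(9.00,0)
B = A + 1.00·(cos182°, sin182°) = (-0.9994, -0.0349)
|BD| = 9.9995
circle(B,6.00) ∩ circle(D,10.00): a=1.7996, h=5.7238
  candidates: C₊=(0.7802,5.6951) cross=57.235; C₋=(0.8201,-5.7524) cross=-57.235
  mode - wants cross < 0 → take C=(0.8201,-5.7524) (cross=-57.235)
ex = (C−B)/|BC| = (0.3033,-0.9529); ey = (0.9529,0.3033)
P = B + -0.88·ex + -1.71·ey = (-2.8957,0.2851)

-2.90 0.29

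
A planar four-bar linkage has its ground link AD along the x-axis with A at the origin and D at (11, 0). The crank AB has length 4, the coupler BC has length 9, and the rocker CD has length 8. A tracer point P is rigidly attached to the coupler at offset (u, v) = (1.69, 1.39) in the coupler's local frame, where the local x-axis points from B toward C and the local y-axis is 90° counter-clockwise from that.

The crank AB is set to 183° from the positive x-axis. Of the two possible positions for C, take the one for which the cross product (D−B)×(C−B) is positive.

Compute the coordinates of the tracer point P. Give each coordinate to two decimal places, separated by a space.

A=(0,0), D=(11.00,0)
B = A + 4.00·(cos183°, sin183°) = (-3.9945, -0.2093)
|BD| = 14.9960
circle(B,9.00) ∩ circle(D,8.00): a=8.0648, h=3.9949
  candidates: C₊=(4.0137,3.8977) cross=59.907; C₋=(4.1253,-4.0912) cross=-59.907
  mode + wants cross > 0 → take C=(4.0137,3.8977) (cross=59.907)
ex = (C−B)/|BC| = (0.8898,0.4563); ey = (-0.4563,0.8898)
P = B + 1.69·ex + 1.39·ey = (-3.1251,1.7987)

-3.13 1.80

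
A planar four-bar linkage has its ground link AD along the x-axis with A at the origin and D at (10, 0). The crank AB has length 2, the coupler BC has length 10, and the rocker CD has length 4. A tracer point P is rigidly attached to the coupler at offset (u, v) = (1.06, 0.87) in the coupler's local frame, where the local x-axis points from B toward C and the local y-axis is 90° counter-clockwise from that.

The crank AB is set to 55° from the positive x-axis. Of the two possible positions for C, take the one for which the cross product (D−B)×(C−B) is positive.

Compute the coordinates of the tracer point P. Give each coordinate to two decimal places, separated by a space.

1.98 2.73

A=(0,0), D=(10.00,0)
B = A + 2.00·(cos55°, sin55°) = (1.1472, 1.6383)
|BD| = 9.0032
circle(B,10.00) ∩ circle(D,4.00): a=9.1666, h=3.9967
  candidates: C₊=(10.8880,3.9002) cross=35.983; C₋=(9.4334,-3.9597) cross=-35.983
  mode + wants cross > 0 → take C=(10.8880,3.9002) (cross=35.983)
ex = (C−B)/|BC| = (0.9741,0.2262); ey = (-0.2262,0.9741)
P = B + 1.06·ex + 0.87·ey = (1.9829,2.7255)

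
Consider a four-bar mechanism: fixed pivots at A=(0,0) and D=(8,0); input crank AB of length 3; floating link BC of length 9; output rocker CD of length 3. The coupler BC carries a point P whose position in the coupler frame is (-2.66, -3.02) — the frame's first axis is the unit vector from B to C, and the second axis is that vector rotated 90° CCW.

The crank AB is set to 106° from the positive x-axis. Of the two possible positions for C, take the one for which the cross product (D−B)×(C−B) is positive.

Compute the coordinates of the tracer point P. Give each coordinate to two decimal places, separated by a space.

-3.45 -0.17

A=(0,0), D=(8.00,0)
B = A + 3.00·(cos106°, sin106°) = (-0.8269, 2.8838)
|BD| = 9.2860
circle(B,9.00) ∩ circle(D,3.00): a=8.5198, h=2.9005
  candidates: C₊=(8.1724,2.9950) cross=26.934; C₋=(6.3709,-2.5191) cross=-26.934
  mode + wants cross > 0 → take C=(8.1724,2.9950) (cross=26.934)
ex = (C−B)/|BC| = (0.9999,0.0124); ey = (-0.0124,0.9999)
P = B + -2.66·ex + -3.02·ey = (-3.4494,-0.1689)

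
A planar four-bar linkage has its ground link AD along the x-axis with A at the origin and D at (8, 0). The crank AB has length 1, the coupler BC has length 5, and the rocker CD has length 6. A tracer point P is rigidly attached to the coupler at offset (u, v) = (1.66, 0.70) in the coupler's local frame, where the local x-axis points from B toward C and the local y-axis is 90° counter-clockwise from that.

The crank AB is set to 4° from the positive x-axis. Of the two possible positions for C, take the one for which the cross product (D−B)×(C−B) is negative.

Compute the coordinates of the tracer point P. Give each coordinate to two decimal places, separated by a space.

2.48 -0.96

A=(0,0), D=(8.00,0)
B = A + 1.00·(cos4°, sin4°) = (0.9976, 0.0698)
|BD| = 7.0028
circle(B,5.00) ∩ circle(D,6.00): a=2.7160, h=4.1980
  candidates: C₊=(3.7552,4.2405) cross=29.398; C₋=(3.6716,-4.1551) cross=-29.398
  mode - wants cross < 0 → take C=(3.6716,-4.1551) (cross=-29.398)
ex = (C−B)/|BC| = (0.5348,-0.8450); ey = (0.8450,0.5348)
P = B + 1.66·ex + 0.70·ey = (2.4768,-0.9585)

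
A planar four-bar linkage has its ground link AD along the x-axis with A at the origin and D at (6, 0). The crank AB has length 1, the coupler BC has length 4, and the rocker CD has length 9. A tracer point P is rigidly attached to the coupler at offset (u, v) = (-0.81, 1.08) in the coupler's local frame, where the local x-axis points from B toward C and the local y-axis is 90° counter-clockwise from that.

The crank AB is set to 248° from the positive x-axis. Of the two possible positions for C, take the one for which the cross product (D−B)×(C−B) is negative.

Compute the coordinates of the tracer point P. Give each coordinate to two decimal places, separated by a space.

A=(0,0), D=(6.00,0)
B = A + 1.00·(cos248°, sin248°) = (-0.3746, -0.9272)
|BD| = 6.4417
circle(B,4.00) ∩ circle(D,9.00): a=-1.8244, h=3.5597
  candidates: C₊=(-2.6924,2.3329) cross=22.930; C₋=(-1.6677,-4.7124) cross=-22.930
  mode - wants cross < 0 → take C=(-1.6677,-4.7124) (cross=-22.930)
ex = (C−B)/|BC| = (-0.3233,-0.9463); ey = (0.9463,-0.3233)
P = B + -0.81·ex + 1.08·ey = (0.9093,-0.5098)

0.91 -0.51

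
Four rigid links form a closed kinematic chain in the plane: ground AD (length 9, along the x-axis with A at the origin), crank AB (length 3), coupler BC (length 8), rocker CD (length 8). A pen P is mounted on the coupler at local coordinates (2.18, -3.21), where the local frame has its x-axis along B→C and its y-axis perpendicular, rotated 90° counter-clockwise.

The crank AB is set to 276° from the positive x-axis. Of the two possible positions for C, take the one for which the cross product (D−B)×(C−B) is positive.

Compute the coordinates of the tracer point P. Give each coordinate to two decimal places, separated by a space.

A=(0,0), D=(9.00,0)
B = A + 3.00·(cos276°, sin276°) = (0.3136, -2.9836)
|BD| = 9.1845
circle(B,8.00) ∩ circle(D,8.00): a=4.5923, h=6.5507
  candidates: C₊=(2.5288,4.7036) cross=60.165; C₋=(6.7848,-7.6872) cross=-60.165
  mode + wants cross > 0 → take C=(2.5288,4.7036) (cross=60.165)
ex = (C−B)/|BC| = (0.2769,0.9609); ey = (-0.9609,0.2769)
P = B + 2.18·ex + -3.21·ey = (4.0017,-1.7777)

4.00 -1.78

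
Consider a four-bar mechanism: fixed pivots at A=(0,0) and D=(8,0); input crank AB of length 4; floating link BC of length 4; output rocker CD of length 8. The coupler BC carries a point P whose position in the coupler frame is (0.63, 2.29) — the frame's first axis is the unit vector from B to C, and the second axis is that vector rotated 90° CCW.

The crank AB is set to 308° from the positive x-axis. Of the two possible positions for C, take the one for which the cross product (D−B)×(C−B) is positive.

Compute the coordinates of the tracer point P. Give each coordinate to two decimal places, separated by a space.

0.27 -4.07

A=(0,0), D=(8.00,0)
B = A + 4.00·(cos308°, sin308°) = (2.4626, -3.1520)
|BD| = 6.3716
circle(B,4.00) ∩ circle(D,8.00): a=-0.5809, h=3.9576
  candidates: C₊=(-0.0000,-0.0000) cross=25.216; C₋=(3.9156,-6.8788) cross=-25.216
  mode + wants cross > 0 → take C=(-0.0000,-0.0000) (cross=25.216)
ex = (C−B)/|BC| = (-0.6157,0.7880); ey = (-0.7880,-0.6157)
P = B + 0.63·ex + 2.29·ey = (0.2702,-4.0655)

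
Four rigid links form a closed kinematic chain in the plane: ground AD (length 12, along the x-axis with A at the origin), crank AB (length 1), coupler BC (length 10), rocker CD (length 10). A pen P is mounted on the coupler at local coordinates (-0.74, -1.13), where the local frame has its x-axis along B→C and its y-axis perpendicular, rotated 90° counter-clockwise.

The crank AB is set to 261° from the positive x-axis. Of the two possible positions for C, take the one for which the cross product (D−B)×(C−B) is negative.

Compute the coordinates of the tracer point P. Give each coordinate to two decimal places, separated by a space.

A=(0,0), D=(12.00,0)
B = A + 1.00·(cos261°, sin261°) = (-0.1564, -0.9877)
|BD| = 12.1965
circle(B,10.00) ∩ circle(D,10.00): a=6.0982, h=7.9254
  candidates: C₊=(5.2800,7.4055) cross=96.662; C₋=(6.5636,-8.3932) cross=-96.662
  mode - wants cross < 0 → take C=(6.5636,-8.3932) (cross=-96.662)
ex = (C−B)/|BC| = (0.6720,-0.7405); ey = (0.7405,0.6720)
P = B + -0.74·ex + -1.13·ey = (-1.4905,-1.1990)

-1.49 -1.20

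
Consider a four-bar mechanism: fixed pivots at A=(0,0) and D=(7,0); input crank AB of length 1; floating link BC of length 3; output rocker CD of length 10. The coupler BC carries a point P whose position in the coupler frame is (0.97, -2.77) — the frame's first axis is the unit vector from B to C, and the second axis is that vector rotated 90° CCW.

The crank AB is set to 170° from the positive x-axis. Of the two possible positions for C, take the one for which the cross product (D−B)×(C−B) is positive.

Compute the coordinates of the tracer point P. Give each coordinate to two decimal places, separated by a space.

0.80 2.51

A=(0,0), D=(7.00,0)
B = A + 1.00·(cos170°, sin170°) = (-0.9848, 0.1736)
|BD| = 7.9867
circle(B,3.00) ∩ circle(D,10.00): a=-1.7036, h=2.4693
  candidates: C₊=(-2.6343,2.6794) cross=19.722; C₋=(-2.7417,-2.2581) cross=-19.722
  mode + wants cross > 0 → take C=(-2.6343,2.6794) (cross=19.722)
ex = (C−B)/|BC| = (-0.5498,0.8353); ey = (-0.8353,-0.5498)
P = B + 0.97·ex + -2.77·ey = (0.7955,2.5069)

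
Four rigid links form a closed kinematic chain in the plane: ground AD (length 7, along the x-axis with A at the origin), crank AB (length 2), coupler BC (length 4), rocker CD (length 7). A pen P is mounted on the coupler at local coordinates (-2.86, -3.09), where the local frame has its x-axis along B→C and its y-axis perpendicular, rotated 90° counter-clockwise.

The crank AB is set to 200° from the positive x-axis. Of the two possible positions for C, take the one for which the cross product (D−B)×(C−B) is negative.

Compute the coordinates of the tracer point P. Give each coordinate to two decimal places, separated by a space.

A=(0,0), D=(7.00,0)
B = A + 2.00·(cos200°, sin200°) = (-1.8794, -0.6840)
|BD| = 8.9057
circle(B,4.00) ∩ circle(D,7.00): a=2.6001, h=3.0397
  candidates: C₊=(0.4796,2.5463) cross=27.070; C₋=(0.9465,-3.5150) cross=-27.070
  mode - wants cross < 0 → take C=(0.9465,-3.5150) (cross=-27.070)
ex = (C−B)/|BC| = (0.7065,-0.7077); ey = (0.7077,0.7065)
P = B + -2.86·ex + -3.09·ey = (-6.0868,-0.8429)

-6.09 -0.84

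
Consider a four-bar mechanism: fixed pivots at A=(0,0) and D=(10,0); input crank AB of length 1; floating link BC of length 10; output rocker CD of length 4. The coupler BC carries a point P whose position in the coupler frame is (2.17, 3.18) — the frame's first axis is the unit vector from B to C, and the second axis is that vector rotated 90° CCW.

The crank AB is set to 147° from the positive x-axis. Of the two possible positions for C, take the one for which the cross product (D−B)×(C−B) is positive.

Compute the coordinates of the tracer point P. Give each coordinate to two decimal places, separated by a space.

A=(0,0), D=(10.00,0)
B = A + 1.00·(cos147°, sin147°) = (-0.8387, 0.5446)
|BD| = 10.8523
circle(B,10.00) ∩ circle(D,4.00): a=9.2963, h=3.6849
  candidates: C₊=(8.6309,3.7584) cross=39.990; C₋=(8.2610,-3.6022) cross=-39.990
  mode + wants cross > 0 → take C=(8.6309,3.7584) (cross=39.990)
ex = (C−B)/|BC| = (0.9470,0.3214); ey = (-0.3214,0.9470)
P = B + 2.17·ex + 3.18·ey = (0.1942,4.2533)

0.19 4.25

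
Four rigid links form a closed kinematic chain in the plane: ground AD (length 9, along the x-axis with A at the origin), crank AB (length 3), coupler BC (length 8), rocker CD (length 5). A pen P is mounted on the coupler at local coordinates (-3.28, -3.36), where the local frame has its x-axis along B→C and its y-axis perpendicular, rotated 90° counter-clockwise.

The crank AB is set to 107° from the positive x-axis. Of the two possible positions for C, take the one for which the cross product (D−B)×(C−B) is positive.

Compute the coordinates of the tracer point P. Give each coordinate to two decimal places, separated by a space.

A=(0,0), D=(9.00,0)
B = A + 3.00·(cos107°, sin107°) = (-0.8771, 2.8689)
|BD| = 10.2853
circle(B,8.00) ∩ circle(D,5.00): a=7.0386, h=3.8024
  candidates: C₊=(6.9427,4.5571) cross=39.109; C₋=(4.8215,-2.7459) cross=-39.109
  mode + wants cross > 0 → take C=(6.9427,4.5571) (cross=39.109)
ex = (C−B)/|BC| = (0.9775,0.2110); ey = (-0.2110,0.9775)
P = B + -3.28·ex + -3.36·ey = (-3.3742,-1.1076)

-3.37 -1.11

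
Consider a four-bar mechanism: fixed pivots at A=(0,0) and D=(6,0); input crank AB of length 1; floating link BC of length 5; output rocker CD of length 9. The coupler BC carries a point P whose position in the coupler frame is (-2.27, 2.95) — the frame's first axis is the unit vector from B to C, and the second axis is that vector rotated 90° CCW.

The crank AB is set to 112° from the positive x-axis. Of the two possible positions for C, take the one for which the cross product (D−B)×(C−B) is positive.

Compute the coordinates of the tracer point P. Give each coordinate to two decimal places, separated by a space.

A=(0,0), D=(6.00,0)
B = A + 1.00·(cos112°, sin112°) = (-0.3746, 0.9272)
|BD| = 6.4417
circle(B,5.00) ∩ circle(D,9.00): a=-1.1258, h=4.8716
  candidates: C₊=(-0.7875,5.9101) cross=31.381; C₋=(-2.1899,-3.7316) cross=-31.381
  mode + wants cross > 0 → take C=(-0.7875,5.9101) (cross=31.381)
ex = (C−B)/|BC| = (-0.0826,0.9966); ey = (-0.9966,-0.0826)
P = B + -2.27·ex + 2.95·ey = (-3.1271,-1.5787)

-3.13 -1.58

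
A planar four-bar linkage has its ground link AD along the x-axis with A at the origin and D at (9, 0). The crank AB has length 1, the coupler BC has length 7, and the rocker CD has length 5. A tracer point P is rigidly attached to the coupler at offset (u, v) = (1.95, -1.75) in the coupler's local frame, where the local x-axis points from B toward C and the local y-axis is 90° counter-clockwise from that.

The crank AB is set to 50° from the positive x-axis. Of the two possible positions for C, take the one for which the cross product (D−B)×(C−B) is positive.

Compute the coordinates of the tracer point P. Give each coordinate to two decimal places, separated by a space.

3.22 0.28

A=(0,0), D=(9.00,0)
B = A + 1.00·(cos50°, sin50°) = (0.6428, 0.7660)
|BD| = 8.3922
circle(B,7.00) ∩ circle(D,5.00): a=5.6260, h=4.1651
  candidates: C₊=(6.6255,4.4002) cross=34.954; C₋=(5.8651,-3.8952) cross=-34.954
  mode + wants cross > 0 → take C=(6.6255,4.4002) (cross=34.954)
ex = (C−B)/|BC| = (0.8547,0.5192); ey = (-0.5192,0.8547)
P = B + 1.95·ex + -1.75·ey = (3.2179,0.2827)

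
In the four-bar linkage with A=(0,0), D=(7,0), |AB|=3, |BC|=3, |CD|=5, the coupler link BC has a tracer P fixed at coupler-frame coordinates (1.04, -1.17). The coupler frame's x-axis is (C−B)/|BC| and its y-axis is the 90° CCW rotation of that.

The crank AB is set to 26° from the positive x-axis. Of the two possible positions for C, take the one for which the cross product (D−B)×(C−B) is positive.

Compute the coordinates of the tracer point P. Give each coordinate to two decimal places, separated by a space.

A=(0,0), D=(7.00,0)
B = A + 3.00·(cos26°, sin26°) = (2.6964, 1.3151)
|BD| = 4.5001
circle(B,3.00) ∩ circle(D,5.00): a=0.4723, h=2.9626
  candidates: C₊=(4.0138,4.0103) cross=13.332; C₋=(2.2823,-1.6562) cross=-13.332
  mode + wants cross > 0 → take C=(4.0138,4.0103) (cross=13.332)
ex = (C−B)/|BC| = (0.4392,0.8984); ey = (-0.8984,0.4392)
P = B + 1.04·ex + -1.17·ey = (4.2042,1.7357)

4.20 1.74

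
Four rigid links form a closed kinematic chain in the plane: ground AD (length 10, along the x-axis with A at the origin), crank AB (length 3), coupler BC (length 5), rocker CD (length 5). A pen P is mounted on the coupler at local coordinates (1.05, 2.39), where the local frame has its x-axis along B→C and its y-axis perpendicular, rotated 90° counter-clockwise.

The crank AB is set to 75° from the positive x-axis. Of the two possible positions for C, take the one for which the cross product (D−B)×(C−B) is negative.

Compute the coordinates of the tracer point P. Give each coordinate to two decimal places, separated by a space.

2.94 4.36

A=(0,0), D=(10.00,0)
B = A + 3.00·(cos75°, sin75°) = (0.7765, 2.8978)
|BD| = 9.6680
circle(B,5.00) ∩ circle(D,5.00): a=4.8340, h=1.2776
  candidates: C₊=(5.7712,2.6678) cross=12.352; C₋=(5.0053,0.2300) cross=-12.352
  mode - wants cross < 0 → take C=(5.0053,0.2300) (cross=-12.352)
ex = (C−B)/|BC| = (0.8458,-0.5336); ey = (0.5336,0.8458)
P = B + 1.05·ex + 2.39·ey = (2.9397,4.3589)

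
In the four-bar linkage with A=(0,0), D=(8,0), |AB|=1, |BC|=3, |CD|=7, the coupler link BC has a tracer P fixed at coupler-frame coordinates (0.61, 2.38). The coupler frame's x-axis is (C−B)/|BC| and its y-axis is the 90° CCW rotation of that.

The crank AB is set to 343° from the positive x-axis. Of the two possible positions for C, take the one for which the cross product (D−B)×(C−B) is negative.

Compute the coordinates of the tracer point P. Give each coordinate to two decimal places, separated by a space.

3.41 -0.24

A=(0,0), D=(8.00,0)
B = A + 1.00·(cos343°, sin343°) = (0.9563, -0.2924)
|BD| = 7.0498
circle(B,3.00) ∩ circle(D,7.00): a=0.6879, h=2.9201
  candidates: C₊=(1.5225,2.6537) cross=20.586; C₋=(1.7647,-3.1814) cross=-20.586
  mode - wants cross < 0 → take C=(1.7647,-3.1814) (cross=-20.586)
ex = (C−B)/|BC| = (0.2695,-0.9630); ey = (0.9630,0.2695)
P = B + 0.61·ex + 2.38·ey = (3.4126,-0.2385)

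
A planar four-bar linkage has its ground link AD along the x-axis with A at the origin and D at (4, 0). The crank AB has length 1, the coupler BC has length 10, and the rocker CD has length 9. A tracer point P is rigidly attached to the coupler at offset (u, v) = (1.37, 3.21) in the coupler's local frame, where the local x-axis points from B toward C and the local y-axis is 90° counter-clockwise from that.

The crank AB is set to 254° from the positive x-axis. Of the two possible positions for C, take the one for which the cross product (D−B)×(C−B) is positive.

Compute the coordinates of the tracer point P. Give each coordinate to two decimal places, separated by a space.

-3.09 1.10

A=(0,0), D=(4.00,0)
B = A + 1.00·(cos254°, sin254°) = (-0.2756, -0.9613)
|BD| = 4.3824
circle(B,10.00) ∩ circle(D,9.00): a=4.3590, h=9.0000
  candidates: C₊=(2.0030,8.7757) cross=39.441; C₋=(5.9513,-8.7859) cross=-39.441
  mode + wants cross > 0 → take C=(2.0030,8.7757) (cross=39.441)
ex = (C−B)/|BC| = (0.2279,0.9737); ey = (-0.9737,0.2279)
P = B + 1.37·ex + 3.21·ey = (-3.0890,1.1042)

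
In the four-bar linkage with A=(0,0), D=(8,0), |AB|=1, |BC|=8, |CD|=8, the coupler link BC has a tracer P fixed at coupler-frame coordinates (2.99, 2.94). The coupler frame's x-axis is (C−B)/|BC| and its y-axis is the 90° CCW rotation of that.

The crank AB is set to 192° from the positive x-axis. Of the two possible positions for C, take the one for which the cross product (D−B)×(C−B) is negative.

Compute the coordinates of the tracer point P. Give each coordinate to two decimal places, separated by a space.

A=(0,0), D=(8.00,0)
B = A + 1.00·(cos192°, sin192°) = (-0.9781, -0.2079)
|BD| = 8.9806
circle(B,8.00) ∩ circle(D,8.00): a=4.4903, h=6.6210
  candidates: C₊=(3.3576,6.5153) cross=59.460; C₋=(3.6642,-6.7232) cross=-59.460
  mode - wants cross < 0 → take C=(3.6642,-6.7232) (cross=-59.460)
ex = (C−B)/|BC| = (0.5803,-0.8144); ey = (0.8144,0.5803)
P = B + 2.99·ex + 2.94·ey = (3.1513,-0.9369)

3.15 -0.94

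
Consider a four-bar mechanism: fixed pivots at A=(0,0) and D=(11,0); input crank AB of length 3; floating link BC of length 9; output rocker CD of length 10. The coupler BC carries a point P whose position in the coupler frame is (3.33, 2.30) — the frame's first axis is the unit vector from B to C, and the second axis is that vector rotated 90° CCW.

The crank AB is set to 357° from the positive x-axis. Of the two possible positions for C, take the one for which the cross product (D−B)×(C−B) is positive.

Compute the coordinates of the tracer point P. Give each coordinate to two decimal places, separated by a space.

A=(0,0), D=(11.00,0)
B = A + 3.00·(cos357°, sin357°) = (2.9959, -0.1570)
|BD| = 8.0057
circle(B,9.00) ∩ circle(D,10.00): a=2.8162, h=8.5481
  candidates: C₊=(5.6439,8.4446) cross=68.433; C₋=(5.9792,-8.6482) cross=-68.433
  mode + wants cross > 0 → take C=(5.6439,8.4446) (cross=68.433)
ex = (C−B)/|BC| = (0.2942,0.9557); ey = (-0.9557,0.2942)
P = B + 3.33·ex + 2.30·ey = (1.7774,3.7023)

1.78 3.70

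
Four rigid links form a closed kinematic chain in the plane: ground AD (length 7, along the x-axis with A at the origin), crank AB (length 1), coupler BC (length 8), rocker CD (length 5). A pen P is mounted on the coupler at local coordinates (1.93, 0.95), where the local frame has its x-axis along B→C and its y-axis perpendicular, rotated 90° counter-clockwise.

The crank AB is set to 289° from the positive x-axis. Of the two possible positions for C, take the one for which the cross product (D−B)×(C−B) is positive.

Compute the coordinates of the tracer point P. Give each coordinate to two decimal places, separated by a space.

A=(0,0), D=(7.00,0)
B = A + 1.00·(cos289°, sin289°) = (0.3256, -0.9455)
|BD| = 6.7411
circle(B,8.00) ∩ circle(D,5.00): a=6.2633, h=4.9771
  candidates: C₊=(5.8288,4.8609) cross=33.551; C₋=(7.2250,-4.9949) cross=-33.551
  mode + wants cross > 0 → take C=(5.8288,4.8609) (cross=33.551)
ex = (C−B)/|BC| = (0.6879,0.7258); ey = (-0.7258,0.6879)
P = B + 1.93·ex + 0.95·ey = (0.9637,1.1088)

0.96 1.11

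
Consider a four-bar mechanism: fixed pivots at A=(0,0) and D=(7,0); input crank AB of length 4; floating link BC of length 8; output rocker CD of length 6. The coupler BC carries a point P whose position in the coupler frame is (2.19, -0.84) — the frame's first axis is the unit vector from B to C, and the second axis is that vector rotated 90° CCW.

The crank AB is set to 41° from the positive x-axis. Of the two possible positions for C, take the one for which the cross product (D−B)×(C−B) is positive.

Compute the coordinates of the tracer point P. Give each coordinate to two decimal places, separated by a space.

5.35 2.38

A=(0,0), D=(7.00,0)
B = A + 4.00·(cos41°, sin41°) = (3.0188, 2.6242)
|BD| = 4.7683
circle(B,8.00) ∩ circle(D,6.00): a=5.3202, h=5.9746
  candidates: C₊=(10.7490,4.6846) cross=28.488; C₋=(4.1727,-5.2921) cross=-28.488
  mode + wants cross > 0 → take C=(10.7490,4.6846) (cross=28.488)
ex = (C−B)/|BC| = (0.9663,0.2575); ey = (-0.2575,0.9663)
P = B + 2.19·ex + -0.84·ey = (5.3513,2.3766)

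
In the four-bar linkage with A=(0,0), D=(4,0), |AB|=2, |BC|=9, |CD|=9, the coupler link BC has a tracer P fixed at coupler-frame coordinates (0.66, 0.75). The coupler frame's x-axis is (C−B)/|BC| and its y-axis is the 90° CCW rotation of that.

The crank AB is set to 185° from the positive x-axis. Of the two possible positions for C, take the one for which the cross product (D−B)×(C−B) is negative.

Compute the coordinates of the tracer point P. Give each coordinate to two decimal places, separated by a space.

-1.05 -0.52

A=(0,0), D=(4.00,0)
B = A + 2.00·(cos185°, sin185°) = (-1.9924, -0.1743)
|BD| = 5.9949
circle(B,9.00) ∩ circle(D,9.00): a=2.9975, h=8.4862
  candidates: C₊=(0.7571,8.3954) cross=50.874; C₋=(1.2506,-8.5697) cross=-50.874
  mode - wants cross < 0 → take C=(1.2506,-8.5697) (cross=-50.874)
ex = (C−B)/|BC| = (0.3603,-0.9328); ey = (0.9328,0.3603)
P = B + 0.66·ex + 0.75·ey = (-1.0550,-0.5197)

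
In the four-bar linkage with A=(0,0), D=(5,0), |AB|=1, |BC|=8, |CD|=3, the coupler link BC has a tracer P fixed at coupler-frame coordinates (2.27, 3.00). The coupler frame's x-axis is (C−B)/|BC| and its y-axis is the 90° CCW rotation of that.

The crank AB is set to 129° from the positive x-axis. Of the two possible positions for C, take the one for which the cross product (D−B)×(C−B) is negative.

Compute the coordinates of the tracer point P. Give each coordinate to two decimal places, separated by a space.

2.67 2.59

A=(0,0), D=(5.00,0)
B = A + 1.00·(cos129°, sin129°) = (-0.6293, 0.7771)
|BD| = 5.6827
circle(B,8.00) ∩ circle(D,3.00): a=7.6806, h=2.2380
  candidates: C₊=(7.2852,1.9437) cross=12.718; C₋=(6.6731,-2.4902) cross=-12.718
  mode - wants cross < 0 → take C=(6.6731,-2.4902) (cross=-12.718)
ex = (C−B)/|BC| = (0.9128,-0.4084); ey = (0.4084,0.9128)
P = B + 2.27·ex + 3.00·ey = (2.6680,2.5884)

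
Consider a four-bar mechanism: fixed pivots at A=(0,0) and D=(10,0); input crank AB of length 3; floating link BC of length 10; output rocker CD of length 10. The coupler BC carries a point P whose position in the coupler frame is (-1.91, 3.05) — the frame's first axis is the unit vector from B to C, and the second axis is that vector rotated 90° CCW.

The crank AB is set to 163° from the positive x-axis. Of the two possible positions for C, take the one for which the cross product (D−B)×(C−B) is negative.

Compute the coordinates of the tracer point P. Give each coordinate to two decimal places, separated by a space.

A=(0,0), D=(10.00,0)
B = A + 3.00·(cos163°, sin163°) = (-2.8689, 0.8771)
|BD| = 12.8988
circle(B,10.00) ∩ circle(D,10.00): a=6.4494, h=7.6423
  candidates: C₊=(4.0852,8.0632) cross=98.577; C₋=(3.0459,-7.1861) cross=-98.577
  mode - wants cross < 0 → take C=(3.0459,-7.1861) (cross=-98.577)
ex = (C−B)/|BC| = (0.5915,-0.8063); ey = (0.8063,0.5915)
P = B + -1.91·ex + 3.05·ey = (-1.5394,4.2212)

-1.54 4.22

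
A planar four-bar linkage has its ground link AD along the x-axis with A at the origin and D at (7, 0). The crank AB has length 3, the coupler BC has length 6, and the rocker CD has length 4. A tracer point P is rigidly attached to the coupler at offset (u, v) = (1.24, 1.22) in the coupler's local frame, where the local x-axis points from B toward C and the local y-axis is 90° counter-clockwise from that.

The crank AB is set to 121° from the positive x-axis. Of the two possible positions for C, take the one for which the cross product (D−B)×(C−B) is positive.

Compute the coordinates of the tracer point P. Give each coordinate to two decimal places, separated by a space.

-0.41 3.89

A=(0,0), D=(7.00,0)
B = A + 3.00·(cos121°, sin121°) = (-1.5451, 2.5715)
|BD| = 8.9237
circle(B,6.00) ∩ circle(D,4.00): a=5.5824, h=2.1992
  candidates: C₊=(4.4342,3.0687) cross=19.625; C₋=(3.1668,-1.1430) cross=-19.625
  mode + wants cross > 0 → take C=(4.4342,3.0687) (cross=19.625)
ex = (C−B)/|BC| = (0.9966,0.0829); ey = (-0.0829,0.9966)
P = B + 1.24·ex + 1.22·ey = (-0.4105,3.8901)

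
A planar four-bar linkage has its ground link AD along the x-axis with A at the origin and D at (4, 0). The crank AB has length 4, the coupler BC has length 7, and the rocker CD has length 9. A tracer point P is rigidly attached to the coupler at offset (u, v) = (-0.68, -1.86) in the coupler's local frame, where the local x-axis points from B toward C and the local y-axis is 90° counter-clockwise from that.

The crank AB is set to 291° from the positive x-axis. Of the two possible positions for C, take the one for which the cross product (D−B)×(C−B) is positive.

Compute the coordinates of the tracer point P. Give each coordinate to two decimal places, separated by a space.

2.81 -2.31

A=(0,0), D=(4.00,0)
B = A + 4.00·(cos291°, sin291°) = (1.4335, -3.7343)
|BD| = 4.5312
circle(B,7.00) ∩ circle(D,9.00): a=-1.2654, h=6.8847
  candidates: C₊=(-4.9571,-0.8777) cross=31.196; C₋=(6.3906,-8.6767) cross=-31.196
  mode + wants cross > 0 → take C=(-4.9571,-0.8777) (cross=31.196)
ex = (C−B)/|BC| = (-0.9129,0.4081); ey = (-0.4081,-0.9129)
P = B + -0.68·ex + -1.86·ey = (2.8133,-2.3138)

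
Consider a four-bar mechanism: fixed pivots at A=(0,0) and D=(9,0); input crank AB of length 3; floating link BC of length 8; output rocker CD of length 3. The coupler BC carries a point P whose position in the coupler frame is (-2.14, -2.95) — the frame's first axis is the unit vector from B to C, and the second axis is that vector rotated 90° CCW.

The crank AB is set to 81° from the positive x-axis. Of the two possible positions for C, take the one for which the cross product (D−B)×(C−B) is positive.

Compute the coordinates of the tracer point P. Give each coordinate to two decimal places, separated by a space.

-1.67 0.02

A=(0,0), D=(9.00,0)
B = A + 3.00·(cos81°, sin81°) = (0.4693, 2.9631)
|BD| = 9.0306
circle(B,8.00) ∩ circle(D,3.00): a=7.5605, h=2.6151
  candidates: C₊=(8.4693,2.9527) cross=23.616; C₋=(6.7532,-1.9879) cross=-23.616
  mode + wants cross > 0 → take C=(8.4693,2.9527) (cross=23.616)
ex = (C−B)/|BC| = (1.0000,-0.0013); ey = (0.0013,1.0000)
P = B + -2.14·ex + -2.95·ey = (-1.6745,0.0158)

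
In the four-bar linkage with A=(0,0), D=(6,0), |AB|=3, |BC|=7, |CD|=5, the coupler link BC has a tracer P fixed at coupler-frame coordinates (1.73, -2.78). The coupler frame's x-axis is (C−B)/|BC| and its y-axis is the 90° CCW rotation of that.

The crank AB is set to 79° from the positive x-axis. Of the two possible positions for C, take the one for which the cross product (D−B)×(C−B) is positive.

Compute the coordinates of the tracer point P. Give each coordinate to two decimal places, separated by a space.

2.99 0.73

A=(0,0), D=(6.00,0)
B = A + 3.00·(cos79°, sin79°) = (0.5724, 2.9449)
|BD| = 6.1750
circle(B,7.00) ∩ circle(D,5.00): a=5.0308, h=4.8673
  candidates: C₊=(7.3155,4.8238) cross=30.056; C₋=(2.6731,-3.7325) cross=-30.056
  mode + wants cross > 0 → take C=(7.3155,4.8238) (cross=30.056)
ex = (C−B)/|BC| = (0.9633,0.2684); ey = (-0.2684,0.9633)
P = B + 1.73·ex + -2.78·ey = (2.9852,0.7313)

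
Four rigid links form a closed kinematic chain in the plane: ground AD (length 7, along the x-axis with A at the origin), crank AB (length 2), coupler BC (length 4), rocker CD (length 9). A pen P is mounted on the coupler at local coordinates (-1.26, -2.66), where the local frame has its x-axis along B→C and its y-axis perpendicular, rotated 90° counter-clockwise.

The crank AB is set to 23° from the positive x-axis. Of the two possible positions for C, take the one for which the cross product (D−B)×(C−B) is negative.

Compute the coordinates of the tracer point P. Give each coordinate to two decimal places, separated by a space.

A=(0,0), D=(7.00,0)
B = A + 2.00·(cos23°, sin23°) = (1.8410, 0.7815)
|BD| = 5.2178
circle(B,4.00) ∩ circle(D,9.00): a=-3.6197, h=1.7023
  candidates: C₊=(-1.4829,3.0066) cross=8.882; C₋=(-1.9928,-0.3595) cross=-8.882
  mode - wants cross < 0 → take C=(-1.9928,-0.3595) (cross=-8.882)
ex = (C−B)/|BC| = (-0.9585,-0.2852); ey = (0.2852,-0.9585)
P = B + -1.26·ex + -2.66·ey = (2.2899,3.6904)

2.29 3.69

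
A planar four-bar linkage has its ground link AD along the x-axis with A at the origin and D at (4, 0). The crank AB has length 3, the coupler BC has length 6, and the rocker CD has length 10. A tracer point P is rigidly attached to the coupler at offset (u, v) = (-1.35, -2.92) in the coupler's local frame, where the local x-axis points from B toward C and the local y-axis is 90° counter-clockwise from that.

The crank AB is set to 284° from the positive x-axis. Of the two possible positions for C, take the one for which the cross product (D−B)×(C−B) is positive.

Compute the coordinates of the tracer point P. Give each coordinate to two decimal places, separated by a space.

A=(0,0), D=(4.00,0)
B = A + 3.00·(cos284°, sin284°) = (0.7258, -2.9109)
|BD| = 4.3811
circle(B,6.00) ∩ circle(D,10.00): a=-5.1136, h=3.1387
  candidates: C₊=(-5.1813,-3.9628) cross=13.751; C₋=(-1.0105,-8.6542) cross=-13.751
  mode + wants cross > 0 → take C=(-5.1813,-3.9628) (cross=13.751)
ex = (C−B)/|BC| = (-0.9845,-0.1753); ey = (0.1753,-0.9845)
P = B + -1.35·ex + -2.92·ey = (1.5429,0.2006)

1.54 0.20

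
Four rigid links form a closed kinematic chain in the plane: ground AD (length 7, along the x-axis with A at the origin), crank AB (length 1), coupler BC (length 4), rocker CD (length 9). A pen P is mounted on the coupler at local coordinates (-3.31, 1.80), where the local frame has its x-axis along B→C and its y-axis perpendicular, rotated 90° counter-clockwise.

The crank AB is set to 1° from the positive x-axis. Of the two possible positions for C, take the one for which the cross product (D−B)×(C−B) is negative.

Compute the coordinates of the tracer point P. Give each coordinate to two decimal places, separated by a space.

4.44 1.56

A=(0,0), D=(7.00,0)
B = A + 1.00·(cos1°, sin1°) = (0.9998, 0.0175)
|BD| = 6.0002
circle(B,4.00) ∩ circle(D,9.00): a=-2.4164, h=3.1876
  candidates: C₊=(-1.4073,3.2121) cross=19.126; C₋=(-1.4258,-3.1631) cross=-19.126
  mode - wants cross < 0 → take C=(-1.4258,-3.1631) (cross=-19.126)
ex = (C−B)/|BC| = (-0.6064,-0.7951); ey = (0.7951,-0.6064)
P = B + -3.31·ex + 1.80·ey = (4.4384,1.5578)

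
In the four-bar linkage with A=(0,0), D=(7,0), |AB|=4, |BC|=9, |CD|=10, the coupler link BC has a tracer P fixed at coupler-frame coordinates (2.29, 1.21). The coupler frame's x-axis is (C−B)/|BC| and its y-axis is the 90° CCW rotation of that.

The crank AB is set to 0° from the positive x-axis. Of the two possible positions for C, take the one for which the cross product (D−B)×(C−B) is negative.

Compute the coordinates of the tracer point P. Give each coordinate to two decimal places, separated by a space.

A=(0,0), D=(7.00,0)
B = A + 4.00·(cos0°, sin0°) = (4.0000, 0.0000)
|BD| = 3.0000
circle(B,9.00) ∩ circle(D,10.00): a=-1.6667, h=8.8443
  candidates: C₊=(2.3333,8.8443) cross=26.533; C₋=(2.3333,-8.8443) cross=-26.533
  mode - wants cross < 0 → take C=(2.3333,-8.8443) (cross=-26.533)
ex = (C−B)/|BC| = (-0.1852,-0.9827); ey = (0.9827,-0.1852)
P = B + 2.29·ex + 1.21·ey = (4.7650,-2.4745)

4.76 -2.47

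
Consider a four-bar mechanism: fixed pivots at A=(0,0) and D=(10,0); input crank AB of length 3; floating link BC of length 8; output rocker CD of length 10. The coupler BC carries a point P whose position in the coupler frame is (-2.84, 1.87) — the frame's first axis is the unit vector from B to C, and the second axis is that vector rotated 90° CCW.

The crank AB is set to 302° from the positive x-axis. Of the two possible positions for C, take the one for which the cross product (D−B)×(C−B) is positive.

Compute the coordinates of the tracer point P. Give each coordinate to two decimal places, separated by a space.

A=(0,0), D=(10.00,0)
B = A + 3.00·(cos302°, sin302°) = (1.5898, -2.5441)
|BD| = 8.7866
circle(B,8.00) ∩ circle(D,10.00): a=2.3447, h=7.6487
  candidates: C₊=(1.6194,5.4558) cross=67.206; C₋=(6.0487,-9.1863) cross=-67.206
  mode + wants cross > 0 → take C=(1.6194,5.4558) (cross=67.206)
ex = (C−B)/|BC| = (0.0037,1.0000); ey = (-1.0000,0.0037)
P = B + -2.84·ex + 1.87·ey = (-0.2908,-5.3772)

-0.29 -5.38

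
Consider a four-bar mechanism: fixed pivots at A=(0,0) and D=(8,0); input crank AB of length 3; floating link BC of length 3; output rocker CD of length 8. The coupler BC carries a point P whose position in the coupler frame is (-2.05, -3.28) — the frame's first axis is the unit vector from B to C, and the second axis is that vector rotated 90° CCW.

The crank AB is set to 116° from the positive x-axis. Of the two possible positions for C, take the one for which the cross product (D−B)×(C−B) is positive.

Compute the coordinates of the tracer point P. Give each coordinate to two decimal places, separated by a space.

-1.33 -1.17

A=(0,0), D=(8.00,0)
B = A + 3.00·(cos116°, sin116°) = (-1.3151, 2.6964)
|BD| = 9.6975
circle(B,3.00) ∩ circle(D,8.00): a=2.0130, h=2.2244
  candidates: C₊=(1.2370,4.2734) cross=21.571; C₋=(-0.0000,-0.0000) cross=-21.571
  mode + wants cross > 0 → take C=(1.2370,4.2734) (cross=21.571)
ex = (C−B)/|BC| = (0.8507,0.5257); ey = (-0.5257,0.8507)
P = B + -2.05·ex + -3.28·ey = (-1.3349,-1.1715)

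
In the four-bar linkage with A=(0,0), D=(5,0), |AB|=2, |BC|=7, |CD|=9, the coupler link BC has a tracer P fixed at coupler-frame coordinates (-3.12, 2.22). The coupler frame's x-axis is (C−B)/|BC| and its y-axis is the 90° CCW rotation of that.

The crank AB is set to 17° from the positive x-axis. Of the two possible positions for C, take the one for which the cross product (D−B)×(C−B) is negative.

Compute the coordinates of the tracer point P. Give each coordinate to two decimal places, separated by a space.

A=(0,0), D=(5.00,0)
B = A + 2.00·(cos17°, sin17°) = (1.9126, 0.5847)
|BD| = 3.1423
circle(B,7.00) ∩ circle(D,9.00): a=-3.5207, h=6.0502
  candidates: C₊=(-0.4207,7.1844) cross=19.011; C₋=(-2.6725,-4.7046) cross=-19.011
  mode - wants cross < 0 → take C=(-2.6725,-4.7046) (cross=-19.011)
ex = (C−B)/|BC| = (-0.6550,-0.7556); ey = (0.7556,-0.6550)
P = B + -3.12·ex + 2.22·ey = (5.6337,1.4881)

5.63 1.49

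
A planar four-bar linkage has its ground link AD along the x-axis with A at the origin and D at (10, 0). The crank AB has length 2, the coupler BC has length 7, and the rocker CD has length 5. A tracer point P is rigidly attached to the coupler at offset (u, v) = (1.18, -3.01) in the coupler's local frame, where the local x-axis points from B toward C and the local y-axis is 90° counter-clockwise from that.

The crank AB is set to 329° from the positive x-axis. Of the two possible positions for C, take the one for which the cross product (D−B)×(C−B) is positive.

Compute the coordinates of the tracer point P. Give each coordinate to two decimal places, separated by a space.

A=(0,0), D=(10.00,0)
B = A + 2.00·(cos329°, sin329°) = (1.7143, -1.0301)
|BD| = 8.3494
circle(B,7.00) ∩ circle(D,5.00): a=5.6119, h=4.1840
  candidates: C₊=(6.7672,3.8143) cross=34.934; C₋=(7.7996,-4.4898) cross=-34.934
  mode + wants cross > 0 → take C=(6.7672,3.8143) (cross=34.934)
ex = (C−B)/|BC| = (0.7218,0.6921); ey = (-0.6921,0.7218)
P = B + 1.18·ex + -3.01·ey = (4.6492,-2.3862)

4.65 -2.39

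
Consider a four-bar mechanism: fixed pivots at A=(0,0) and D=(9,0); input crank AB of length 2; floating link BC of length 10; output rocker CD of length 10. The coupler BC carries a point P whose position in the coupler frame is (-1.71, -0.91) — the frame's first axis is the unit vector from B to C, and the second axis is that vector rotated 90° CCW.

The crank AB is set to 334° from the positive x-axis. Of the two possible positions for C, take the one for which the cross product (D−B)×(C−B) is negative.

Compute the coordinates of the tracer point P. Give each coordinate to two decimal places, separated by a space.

0.19 0.20

A=(0,0), D=(9.00,0)
B = A + 2.00·(cos334°, sin334°) = (1.7976, -0.8767)
|BD| = 7.2556
circle(B,10.00) ∩ circle(D,10.00): a=3.6278, h=9.3188
  candidates: C₊=(4.2727,8.8121) cross=67.613; C₋=(6.5248,-9.6888) cross=-67.613
  mode - wants cross < 0 → take C=(6.5248,-9.6888) (cross=-67.613)
ex = (C−B)/|BC| = (0.4727,-0.8812); ey = (0.8812,0.4727)
P = B + -1.71·ex + -0.91·ey = (0.1873,0.1999)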